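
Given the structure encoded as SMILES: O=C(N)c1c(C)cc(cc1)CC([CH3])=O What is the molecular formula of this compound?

C11H13NO2

Walk through each heavy atom and fill implicit hydrogens from standard valence (C 4, N 3, O 2, S 2, halogen 1); for lowercase aromatic atoms, an aromatic c carries 1 H when it has two neighbours and 0 H with three, and aromatic n carries 0 H:
  atom 1: O, bond orders sum to 2 (valence 2) → 0 H
  atom 2: C, bond orders sum to 4 (valence 4) → 0 H
  atom 3: N, bond orders sum to 1 (valence 3) → 2 H
  atom 4: aromatic c, 3 neighbours → 0 H
  atom 5: aromatic c, 3 neighbours → 0 H
  atom 6: C, bond orders sum to 1 (valence 4) → 3 H
  atom 7: aromatic c, 2 neighbours → 1 H
  atom 8: aromatic c, 3 neighbours → 0 H
  atom 9: aromatic c, 2 neighbours → 1 H
  atom 10: aromatic c, 2 neighbours → 1 H
  atom 11: C, bond orders sum to 2 (valence 4) → 2 H
  atom 12: C, bond orders sum to 4 (valence 4) → 0 H
  atom 13: C with explicit H count 3
  atom 14: O, bond orders sum to 2 (valence 2) → 0 H
Totals → C:11, H:13, N:1, O:2.
In Hill order: C11H13NO2.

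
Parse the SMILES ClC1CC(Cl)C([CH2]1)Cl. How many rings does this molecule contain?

In SMILES, each pair of matching ring-closure digits denotes one ring-closing bond; the number of such bonds equals the number of independent rings.
Ring-closure bonds here: 1.

1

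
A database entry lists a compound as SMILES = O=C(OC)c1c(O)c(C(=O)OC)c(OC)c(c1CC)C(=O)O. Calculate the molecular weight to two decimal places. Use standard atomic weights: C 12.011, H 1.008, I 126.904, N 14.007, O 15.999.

312.27 g/mol

First, the molecular formula is C14H16O8 (counting implicit H from valence).
  C: 14 × 12.011 = 168.154
  H: 16 × 1.008 = 16.128
  O: 8 × 15.999 = 127.992
Sum: 14×12.011 + 16×1.008 + 8×15.999 = 312.274 → 312.27 g/mol.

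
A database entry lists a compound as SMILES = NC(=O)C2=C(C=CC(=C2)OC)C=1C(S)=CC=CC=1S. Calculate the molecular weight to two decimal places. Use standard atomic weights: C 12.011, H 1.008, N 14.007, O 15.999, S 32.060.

First, the molecular formula is C14H13NO2S2 (counting implicit H from valence).
  C: 14 × 12.011 = 168.154
  H: 13 × 1.008 = 13.104
  N: 1 × 14.007 = 14.007
  O: 2 × 15.999 = 31.998
  S: 2 × 32.060 = 64.120
Sum: 14×12.011 + 13×1.008 + 1×14.007 + 2×15.999 + 2×32.060 = 291.383 → 291.38 g/mol.

291.38 g/mol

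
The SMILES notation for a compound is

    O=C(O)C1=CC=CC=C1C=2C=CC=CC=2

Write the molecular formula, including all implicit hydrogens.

Walk through each heavy atom and fill implicit hydrogens from standard valence (C 4, N 3, O 2, S 2, halogen 1):
  atom 1: O, bond orders sum to 2 (valence 2) → 0 H
  atom 2: C, bond orders sum to 4 (valence 4) → 0 H
  atom 3: O, bond orders sum to 1 (valence 2) → 1 H
  atom 4: C, bond orders sum to 4 (valence 4) → 0 H
  atom 5: C, bond orders sum to 3 (valence 4) → 1 H
  atom 6: C, bond orders sum to 3 (valence 4) → 1 H
  atom 7: C, bond orders sum to 3 (valence 4) → 1 H
  atom 8: C, bond orders sum to 3 (valence 4) → 1 H
  atom 9: C, bond orders sum to 4 (valence 4) → 0 H
  atom 10: C, bond orders sum to 4 (valence 4) → 0 H
  atom 11: C, bond orders sum to 3 (valence 4) → 1 H
  atom 12: C, bond orders sum to 3 (valence 4) → 1 H
  atom 13: C, bond orders sum to 3 (valence 4) → 1 H
  atom 14: C, bond orders sum to 3 (valence 4) → 1 H
  atom 15: C, bond orders sum to 3 (valence 4) → 1 H
Totals → C:13, H:10, O:2.
In Hill order: C13H10O2.

C13H10O2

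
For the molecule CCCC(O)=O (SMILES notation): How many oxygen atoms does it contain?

2

Scan the SMILES for O atoms (remember two-letter symbols like Cl and Br are single atoms).
Oxygen count: 2.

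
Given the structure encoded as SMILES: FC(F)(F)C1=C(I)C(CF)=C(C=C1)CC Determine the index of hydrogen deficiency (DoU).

Degree of unsaturation = (number of rings) + (number of π bonds).
Ring closures in the SMILES: 1.
π bonds: 3 double bonds (each 1 DoU) → 3 DoU from unsaturation.
Total DoU = 1 + 3 = 4.

4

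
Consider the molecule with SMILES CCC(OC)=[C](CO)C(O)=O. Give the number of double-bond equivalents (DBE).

2

Degree of unsaturation = (number of rings) + (number of π bonds).
Ring closures in the SMILES: 0.
π bonds: 2 double bonds (each 1 DoU) → 2 DoU from unsaturation.
Total DoU = 0 + 2 = 2.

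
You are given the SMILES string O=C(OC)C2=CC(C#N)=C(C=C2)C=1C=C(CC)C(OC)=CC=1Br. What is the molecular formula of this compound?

C18H16BrNO3

Walk through each heavy atom and fill implicit hydrogens from standard valence (C 4, N 3, O 2, S 2, halogen 1):
  atom 1: O, bond orders sum to 2 (valence 2) → 0 H
  atom 2: C, bond orders sum to 4 (valence 4) → 0 H
  atom 3: O, bond orders sum to 2 (valence 2) → 0 H
  atom 4: C, bond orders sum to 1 (valence 4) → 3 H
  atom 5: C, bond orders sum to 4 (valence 4) → 0 H
  atom 6: C, bond orders sum to 3 (valence 4) → 1 H
  atom 7: C, bond orders sum to 4 (valence 4) → 0 H
  atom 8: C, bond orders sum to 4 (valence 4) → 0 H
  atom 9: N, bond orders sum to 3 (valence 3) → 0 H
  atom 10: C, bond orders sum to 4 (valence 4) → 0 H
  atom 11: C, bond orders sum to 3 (valence 4) → 1 H
  atom 12: C, bond orders sum to 3 (valence 4) → 1 H
  atom 13: C, bond orders sum to 4 (valence 4) → 0 H
  atom 14: C, bond orders sum to 3 (valence 4) → 1 H
  atom 15: C, bond orders sum to 4 (valence 4) → 0 H
  atom 16: C, bond orders sum to 2 (valence 4) → 2 H
  atom 17: C, bond orders sum to 1 (valence 4) → 3 H
  atom 18: C, bond orders sum to 4 (valence 4) → 0 H
  atom 19: O, bond orders sum to 2 (valence 2) → 0 H
  atom 20: C, bond orders sum to 1 (valence 4) → 3 H
  atom 21: C, bond orders sum to 3 (valence 4) → 1 H
  atom 22: C, bond orders sum to 4 (valence 4) → 0 H
  atom 23: Br (halogen, monovalent) → 0 H
Totals → C:18, H:16, Br:1, N:1, O:3.
In Hill order: C18H16BrNO3.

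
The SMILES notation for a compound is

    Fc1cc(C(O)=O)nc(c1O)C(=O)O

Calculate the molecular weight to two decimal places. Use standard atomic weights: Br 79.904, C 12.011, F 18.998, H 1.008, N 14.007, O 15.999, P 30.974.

201.11 g/mol

First, the molecular formula is C7H4FNO5 (counting implicit H from valence).
  C: 7 × 12.011 = 84.077
  F: 1 × 18.998 = 18.998
  H: 4 × 1.008 = 4.032
  N: 1 × 14.007 = 14.007
  O: 5 × 15.999 = 79.995
Sum: 7×12.011 + 1×18.998 + 4×1.008 + 1×14.007 + 5×15.999 = 201.109 → 201.11 g/mol.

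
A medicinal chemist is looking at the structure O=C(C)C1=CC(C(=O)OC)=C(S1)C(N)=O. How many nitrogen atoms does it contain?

1

Scan the SMILES for N atoms (remember two-letter symbols like Cl and Br are single atoms).
Nitrogen count: 1.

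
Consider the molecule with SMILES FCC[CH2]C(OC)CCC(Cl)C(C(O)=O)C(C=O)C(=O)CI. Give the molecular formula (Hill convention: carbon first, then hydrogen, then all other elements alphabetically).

Walk through each heavy atom and fill implicit hydrogens from standard valence (C 4, N 3, O 2, S 2, halogen 1):
  atom 1: F (halogen, monovalent) → 0 H
  atom 2: C, bond orders sum to 2 (valence 4) → 2 H
  atom 3: C, bond orders sum to 2 (valence 4) → 2 H
  atom 4: C with explicit H count 2
  atom 5: C, bond orders sum to 3 (valence 4) → 1 H
  atom 6: O, bond orders sum to 2 (valence 2) → 0 H
  atom 7: C, bond orders sum to 1 (valence 4) → 3 H
  atom 8: C, bond orders sum to 2 (valence 4) → 2 H
  atom 9: C, bond orders sum to 2 (valence 4) → 2 H
  atom 10: C, bond orders sum to 3 (valence 4) → 1 H
  atom 11: Cl (halogen, monovalent) → 0 H
  atom 12: C, bond orders sum to 3 (valence 4) → 1 H
  atom 13: C, bond orders sum to 4 (valence 4) → 0 H
  atom 14: O, bond orders sum to 1 (valence 2) → 1 H
  atom 15: O, bond orders sum to 2 (valence 2) → 0 H
  atom 16: C, bond orders sum to 3 (valence 4) → 1 H
  atom 17: C, bond orders sum to 3 (valence 4) → 1 H
  atom 18: O, bond orders sum to 2 (valence 2) → 0 H
  atom 19: C, bond orders sum to 4 (valence 4) → 0 H
  atom 20: O, bond orders sum to 2 (valence 2) → 0 H
  atom 21: C, bond orders sum to 2 (valence 4) → 2 H
  atom 22: I (halogen, monovalent) → 0 H
Totals → C:14, H:21, Cl:1, F:1, I:1, O:5.
In Hill order: C14H21ClFIO5.

C14H21ClFIO5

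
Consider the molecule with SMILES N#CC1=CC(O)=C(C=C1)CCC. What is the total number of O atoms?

1

Scan the SMILES for O atoms (remember two-letter symbols like Cl and Br are single atoms).
Oxygen count: 1.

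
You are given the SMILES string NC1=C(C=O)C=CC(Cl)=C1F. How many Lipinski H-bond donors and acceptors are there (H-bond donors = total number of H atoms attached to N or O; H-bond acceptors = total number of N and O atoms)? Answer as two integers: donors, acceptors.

Donors: find every N or O and count the H atoms it carries.
  atom 1 (N): bond orders sum to 1 → 2 H
  atom 5 (O): bond orders sum to 2 → 0 H
Lipinski HBD = 2.
Acceptors: N atoms = 1, O atoms = 1 → HBA = 2.

2, 2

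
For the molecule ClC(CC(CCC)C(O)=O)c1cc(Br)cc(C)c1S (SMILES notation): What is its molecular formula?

Walk through each heavy atom and fill implicit hydrogens from standard valence (C 4, N 3, O 2, S 2, halogen 1); for lowercase aromatic atoms, an aromatic c carries 1 H when it has two neighbours and 0 H with three, and aromatic n carries 0 H:
  atom 1: Cl (halogen, monovalent) → 0 H
  atom 2: C, bond orders sum to 3 (valence 4) → 1 H
  atom 3: C, bond orders sum to 2 (valence 4) → 2 H
  atom 4: C, bond orders sum to 3 (valence 4) → 1 H
  atom 5: C, bond orders sum to 2 (valence 4) → 2 H
  atom 6: C, bond orders sum to 2 (valence 4) → 2 H
  atom 7: C, bond orders sum to 1 (valence 4) → 3 H
  atom 8: C, bond orders sum to 4 (valence 4) → 0 H
  atom 9: O, bond orders sum to 1 (valence 2) → 1 H
  atom 10: O, bond orders sum to 2 (valence 2) → 0 H
  atom 11: aromatic c, 3 neighbours → 0 H
  atom 12: aromatic c, 2 neighbours → 1 H
  atom 13: aromatic c, 3 neighbours → 0 H
  atom 14: Br (halogen, monovalent) → 0 H
  atom 15: aromatic c, 2 neighbours → 1 H
  atom 16: aromatic c, 3 neighbours → 0 H
  atom 17: C, bond orders sum to 1 (valence 4) → 3 H
  atom 18: aromatic c, 3 neighbours → 0 H
  atom 19: S, bond orders sum to 1 (valence 2) → 1 H
Totals → C:14, H:18, Br:1, Cl:1, O:2, S:1.

C14H18BrClO2S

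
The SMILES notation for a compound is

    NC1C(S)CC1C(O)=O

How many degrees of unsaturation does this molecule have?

2

Molecular formula: C5H9NO2S.
DoU = (2C + 2 + N − H − X) / 2, where X is the halogen count and O/S are ignored.
    = (2·5 + 2 + 1 − 9 − 0) / 2 = 4 / 2 = 2.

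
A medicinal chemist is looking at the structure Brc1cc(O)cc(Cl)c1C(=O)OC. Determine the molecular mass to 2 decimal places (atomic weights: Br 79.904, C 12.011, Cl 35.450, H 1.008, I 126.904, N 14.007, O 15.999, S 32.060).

265.49 g/mol

First, the molecular formula is C8H6BrClO3 (counting implicit H from valence).
  Br: 1 × 79.904 = 79.904
  C: 8 × 12.011 = 96.088
  Cl: 1 × 35.450 = 35.450
  H: 6 × 1.008 = 6.048
  O: 3 × 15.999 = 47.997
Sum: 1×79.904 + 8×12.011 + 1×35.450 + 6×1.008 + 3×15.999 = 265.487 → 265.49 g/mol.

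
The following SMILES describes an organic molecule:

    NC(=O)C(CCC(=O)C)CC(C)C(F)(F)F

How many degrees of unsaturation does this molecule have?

Molecular formula: C10H16F3NO2.
DoU = (2C + 2 + N − H − X) / 2, where X is the halogen count and O/S are ignored.
    = (2·10 + 2 + 1 − 16 − 3) / 2 = 4 / 2 = 2.

2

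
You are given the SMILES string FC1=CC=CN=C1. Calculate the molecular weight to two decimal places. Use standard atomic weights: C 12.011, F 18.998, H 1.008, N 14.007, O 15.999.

First, the molecular formula is C5H4FN (counting implicit H from valence).
  C: 5 × 12.011 = 60.055
  F: 1 × 18.998 = 18.998
  H: 4 × 1.008 = 4.032
  N: 1 × 14.007 = 14.007
Sum: 5×12.011 + 1×18.998 + 4×1.008 + 1×14.007 = 97.092 → 97.09 g/mol.

97.09 g/mol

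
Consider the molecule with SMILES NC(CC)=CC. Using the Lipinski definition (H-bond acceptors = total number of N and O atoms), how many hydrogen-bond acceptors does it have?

1

N atoms: 1; O atoms: 0.
Lipinski HBA = 1 + 0 = 1.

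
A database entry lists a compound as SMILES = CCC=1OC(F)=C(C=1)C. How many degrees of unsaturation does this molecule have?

Molecular formula: C7H9FO.
DoU = (2C + 2 + N − H − X) / 2, where X is the halogen count and O/S are ignored.
    = (2·7 + 2 + 0 − 9 − 1) / 2 = 6 / 2 = 3.

3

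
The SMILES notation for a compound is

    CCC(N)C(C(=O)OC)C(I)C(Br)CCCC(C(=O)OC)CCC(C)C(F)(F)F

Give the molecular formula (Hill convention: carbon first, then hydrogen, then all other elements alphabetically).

C19H32BrF3INO4

Walk through each heavy atom and fill implicit hydrogens from standard valence (C 4, N 3, O 2, S 2, halogen 1):
  atom 1: C, bond orders sum to 1 (valence 4) → 3 H
  atom 2: C, bond orders sum to 2 (valence 4) → 2 H
  atom 3: C, bond orders sum to 3 (valence 4) → 1 H
  atom 4: N, bond orders sum to 1 (valence 3) → 2 H
  atom 5: C, bond orders sum to 3 (valence 4) → 1 H
  atom 6: C, bond orders sum to 4 (valence 4) → 0 H
  atom 7: O, bond orders sum to 2 (valence 2) → 0 H
  atom 8: O, bond orders sum to 2 (valence 2) → 0 H
  atom 9: C, bond orders sum to 1 (valence 4) → 3 H
  atom 10: C, bond orders sum to 3 (valence 4) → 1 H
  atom 11: I (halogen, monovalent) → 0 H
  atom 12: C, bond orders sum to 3 (valence 4) → 1 H
  atom 13: Br (halogen, monovalent) → 0 H
  atom 14: C, bond orders sum to 2 (valence 4) → 2 H
  atom 15: C, bond orders sum to 2 (valence 4) → 2 H
  atom 16: C, bond orders sum to 2 (valence 4) → 2 H
  atom 17: C, bond orders sum to 3 (valence 4) → 1 H
  atom 18: C, bond orders sum to 4 (valence 4) → 0 H
  atom 19: O, bond orders sum to 2 (valence 2) → 0 H
  atom 20: O, bond orders sum to 2 (valence 2) → 0 H
  atom 21: C, bond orders sum to 1 (valence 4) → 3 H
  atom 22: C, bond orders sum to 2 (valence 4) → 2 H
  atom 23: C, bond orders sum to 2 (valence 4) → 2 H
  atom 24: C, bond orders sum to 3 (valence 4) → 1 H
  atom 25: C, bond orders sum to 1 (valence 4) → 3 H
  atom 26: C, bond orders sum to 4 (valence 4) → 0 H
  atom 27: F (halogen, monovalent) → 0 H
  atom 28: F (halogen, monovalent) → 0 H
  atom 29: F (halogen, monovalent) → 0 H
Totals → C:19, H:32, Br:1, F:3, I:1, N:1, O:4.
In Hill order: C19H32BrF3INO4.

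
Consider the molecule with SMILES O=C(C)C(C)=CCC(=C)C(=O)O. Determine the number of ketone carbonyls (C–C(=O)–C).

The ketone motif appears at heavy-atom position 2 in the SMILES.
Other groups present: 2 alkene, 1 carboxylic acid.
Ketone count: 1.

1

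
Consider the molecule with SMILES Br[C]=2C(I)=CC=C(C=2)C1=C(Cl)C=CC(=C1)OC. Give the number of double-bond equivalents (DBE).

8

Molecular formula: C13H9BrClIO.
DoU = (2C + 2 + N − H − X) / 2, where X is the halogen count and O/S are ignored.
    = (2·13 + 2 + 0 − 9 − 3) / 2 = 16 / 2 = 8.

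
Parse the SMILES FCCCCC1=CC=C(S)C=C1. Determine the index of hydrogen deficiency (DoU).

4

Molecular formula: C10H13FS.
DoU = (2C + 2 + N − H − X) / 2, where X is the halogen count and O/S are ignored.
    = (2·10 + 2 + 0 − 13 − 1) / 2 = 8 / 2 = 4.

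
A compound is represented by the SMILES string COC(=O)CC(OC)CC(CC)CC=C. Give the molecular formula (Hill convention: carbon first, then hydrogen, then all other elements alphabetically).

C12H22O3

Walk through each heavy atom and fill implicit hydrogens from standard valence (C 4, N 3, O 2, S 2, halogen 1):
  atom 1: C, bond orders sum to 1 (valence 4) → 3 H
  atom 2: O, bond orders sum to 2 (valence 2) → 0 H
  atom 3: C, bond orders sum to 4 (valence 4) → 0 H
  atom 4: O, bond orders sum to 2 (valence 2) → 0 H
  atom 5: C, bond orders sum to 2 (valence 4) → 2 H
  atom 6: C, bond orders sum to 3 (valence 4) → 1 H
  atom 7: O, bond orders sum to 2 (valence 2) → 0 H
  atom 8: C, bond orders sum to 1 (valence 4) → 3 H
  atom 9: C, bond orders sum to 2 (valence 4) → 2 H
  atom 10: C, bond orders sum to 3 (valence 4) → 1 H
  atom 11: C, bond orders sum to 2 (valence 4) → 2 H
  atom 12: C, bond orders sum to 1 (valence 4) → 3 H
  atom 13: C, bond orders sum to 2 (valence 4) → 2 H
  atom 14: C, bond orders sum to 3 (valence 4) → 1 H
  atom 15: C, bond orders sum to 2 (valence 4) → 2 H
Totals → C:12, H:22, O:3.
In Hill order: C12H22O3.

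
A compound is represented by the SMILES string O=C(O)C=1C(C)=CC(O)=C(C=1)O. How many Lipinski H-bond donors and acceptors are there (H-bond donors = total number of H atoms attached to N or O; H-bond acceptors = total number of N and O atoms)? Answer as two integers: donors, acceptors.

Donors: find every N or O and count the H atoms it carries.
  atom 1 (O): bond orders sum to 2 → 0 H
  atom 3 (O): bond orders sum to 1 → 1 H
  atom 9 (O): bond orders sum to 1 → 1 H
  atom 12 (O): bond orders sum to 1 → 1 H
Lipinski HBD = 3.
Acceptors: N atoms = 0, O atoms = 4 → HBA = 4.

3, 4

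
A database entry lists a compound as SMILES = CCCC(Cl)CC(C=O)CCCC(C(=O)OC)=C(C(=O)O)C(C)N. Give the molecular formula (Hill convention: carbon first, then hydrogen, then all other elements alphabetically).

C17H28ClNO5

Walk through each heavy atom and fill implicit hydrogens from standard valence (C 4, N 3, O 2, S 2, halogen 1):
  atom 1: C, bond orders sum to 1 (valence 4) → 3 H
  atom 2: C, bond orders sum to 2 (valence 4) → 2 H
  atom 3: C, bond orders sum to 2 (valence 4) → 2 H
  atom 4: C, bond orders sum to 3 (valence 4) → 1 H
  atom 5: Cl (halogen, monovalent) → 0 H
  atom 6: C, bond orders sum to 2 (valence 4) → 2 H
  atom 7: C, bond orders sum to 3 (valence 4) → 1 H
  atom 8: C, bond orders sum to 3 (valence 4) → 1 H
  atom 9: O, bond orders sum to 2 (valence 2) → 0 H
  atom 10: C, bond orders sum to 2 (valence 4) → 2 H
  atom 11: C, bond orders sum to 2 (valence 4) → 2 H
  atom 12: C, bond orders sum to 2 (valence 4) → 2 H
  atom 13: C, bond orders sum to 4 (valence 4) → 0 H
  atom 14: C, bond orders sum to 4 (valence 4) → 0 H
  atom 15: O, bond orders sum to 2 (valence 2) → 0 H
  atom 16: O, bond orders sum to 2 (valence 2) → 0 H
  atom 17: C, bond orders sum to 1 (valence 4) → 3 H
  atom 18: C, bond orders sum to 4 (valence 4) → 0 H
  atom 19: C, bond orders sum to 4 (valence 4) → 0 H
  atom 20: O, bond orders sum to 2 (valence 2) → 0 H
  atom 21: O, bond orders sum to 1 (valence 2) → 1 H
  atom 22: C, bond orders sum to 3 (valence 4) → 1 H
  atom 23: C, bond orders sum to 1 (valence 4) → 3 H
  atom 24: N, bond orders sum to 1 (valence 3) → 2 H
Totals → C:17, H:28, Cl:1, N:1, O:5.
In Hill order: C17H28ClNO5.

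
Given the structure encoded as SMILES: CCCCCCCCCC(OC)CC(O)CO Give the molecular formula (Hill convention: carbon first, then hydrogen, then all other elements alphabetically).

Walk through each heavy atom and fill implicit hydrogens from standard valence (C 4, N 3, O 2, S 2, halogen 1):
  atom 1: C, bond orders sum to 1 (valence 4) → 3 H
  atom 2: C, bond orders sum to 2 (valence 4) → 2 H
  atom 3: C, bond orders sum to 2 (valence 4) → 2 H
  atom 4: C, bond orders sum to 2 (valence 4) → 2 H
  atom 5: C, bond orders sum to 2 (valence 4) → 2 H
  atom 6: C, bond orders sum to 2 (valence 4) → 2 H
  atom 7: C, bond orders sum to 2 (valence 4) → 2 H
  atom 8: C, bond orders sum to 2 (valence 4) → 2 H
  atom 9: C, bond orders sum to 2 (valence 4) → 2 H
  atom 10: C, bond orders sum to 3 (valence 4) → 1 H
  atom 11: O, bond orders sum to 2 (valence 2) → 0 H
  atom 12: C, bond orders sum to 1 (valence 4) → 3 H
  atom 13: C, bond orders sum to 2 (valence 4) → 2 H
  atom 14: C, bond orders sum to 3 (valence 4) → 1 H
  atom 15: O, bond orders sum to 1 (valence 2) → 1 H
  atom 16: C, bond orders sum to 2 (valence 4) → 2 H
  atom 17: O, bond orders sum to 1 (valence 2) → 1 H
Totals → C:14, H:30, O:3.
In Hill order: C14H30O3.

C14H30O3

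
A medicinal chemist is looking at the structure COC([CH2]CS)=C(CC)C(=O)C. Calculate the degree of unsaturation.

Molecular formula: C9H16O2S.
DoU = (2C + 2 + N − H − X) / 2, where X is the halogen count and O/S are ignored.
    = (2·9 + 2 + 0 − 16 − 0) / 2 = 4 / 2 = 2.

2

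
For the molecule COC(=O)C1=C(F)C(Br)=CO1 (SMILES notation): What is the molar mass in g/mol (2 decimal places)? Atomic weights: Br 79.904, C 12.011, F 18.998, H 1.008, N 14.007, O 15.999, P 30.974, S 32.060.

First, the molecular formula is C6H4BrFO3 (counting implicit H from valence).
  Br: 1 × 79.904 = 79.904
  C: 6 × 12.011 = 72.066
  F: 1 × 18.998 = 18.998
  H: 4 × 1.008 = 4.032
  O: 3 × 15.999 = 47.997
Sum: 1×79.904 + 6×12.011 + 1×18.998 + 4×1.008 + 3×15.999 = 222.997 → 223.00 g/mol.

223.00 g/mol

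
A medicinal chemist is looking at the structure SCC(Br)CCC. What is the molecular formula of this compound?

Walk through each heavy atom and fill implicit hydrogens from standard valence (C 4, N 3, O 2, S 2, halogen 1):
  atom 1: S, bond orders sum to 1 (valence 2) → 1 H
  atom 2: C, bond orders sum to 2 (valence 4) → 2 H
  atom 3: C, bond orders sum to 3 (valence 4) → 1 H
  atom 4: Br (halogen, monovalent) → 0 H
  atom 5: C, bond orders sum to 2 (valence 4) → 2 H
  atom 6: C, bond orders sum to 2 (valence 4) → 2 H
  atom 7: C, bond orders sum to 1 (valence 4) → 3 H
Totals → C:5, H:11, Br:1, S:1.

C5H11BrS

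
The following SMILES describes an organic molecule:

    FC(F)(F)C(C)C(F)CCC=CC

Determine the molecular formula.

Walk through each heavy atom and fill implicit hydrogens from standard valence (C 4, N 3, O 2, S 2, halogen 1):
  atom 1: F (halogen, monovalent) → 0 H
  atom 2: C, bond orders sum to 4 (valence 4) → 0 H
  atom 3: F (halogen, monovalent) → 0 H
  atom 4: F (halogen, monovalent) → 0 H
  atom 5: C, bond orders sum to 3 (valence 4) → 1 H
  atom 6: C, bond orders sum to 1 (valence 4) → 3 H
  atom 7: C, bond orders sum to 3 (valence 4) → 1 H
  atom 8: F (halogen, monovalent) → 0 H
  atom 9: C, bond orders sum to 2 (valence 4) → 2 H
  atom 10: C, bond orders sum to 2 (valence 4) → 2 H
  atom 11: C, bond orders sum to 3 (valence 4) → 1 H
  atom 12: C, bond orders sum to 3 (valence 4) → 1 H
  atom 13: C, bond orders sum to 1 (valence 4) → 3 H
Totals → C:9, H:14, F:4.

C9H14F4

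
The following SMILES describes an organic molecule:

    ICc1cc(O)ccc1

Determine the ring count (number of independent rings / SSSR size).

1

In SMILES, each pair of matching ring-closure digits denotes one ring-closing bond; the number of such bonds equals the number of independent rings.
Ring-closure bonds here: 1.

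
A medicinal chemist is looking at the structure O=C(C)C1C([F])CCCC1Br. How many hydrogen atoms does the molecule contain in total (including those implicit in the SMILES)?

Walk through each heavy atom and fill implicit hydrogens from standard valence (C 4, N 3, O 2, S 2, halogen 1):
  atom 1: O, bond orders sum to 2 (valence 2) → 0 H
  atom 2: C, bond orders sum to 4 (valence 4) → 0 H
  atom 3: C, bond orders sum to 1 (valence 4) → 3 H
  atom 4: C, bond orders sum to 3 (valence 4) → 1 H
  atom 5: C, bond orders sum to 3 (valence 4) → 1 H
  atom 6: F with explicit H count 0
  atom 7: C, bond orders sum to 2 (valence 4) → 2 H
  atom 8: C, bond orders sum to 2 (valence 4) → 2 H
  atom 9: C, bond orders sum to 2 (valence 4) → 2 H
  atom 10: C, bond orders sum to 3 (valence 4) → 1 H
  atom 11: Br (halogen, monovalent) → 0 H
Total hydrogens: 12.

12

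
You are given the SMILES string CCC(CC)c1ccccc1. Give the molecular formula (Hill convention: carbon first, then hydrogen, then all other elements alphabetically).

C11H16

Walk through each heavy atom and fill implicit hydrogens from standard valence (C 4, N 3, O 2, S 2, halogen 1); for lowercase aromatic atoms, an aromatic c carries 1 H when it has two neighbours and 0 H with three, and aromatic n carries 0 H:
  atom 1: C, bond orders sum to 1 (valence 4) → 3 H
  atom 2: C, bond orders sum to 2 (valence 4) → 2 H
  atom 3: C, bond orders sum to 3 (valence 4) → 1 H
  atom 4: C, bond orders sum to 2 (valence 4) → 2 H
  atom 5: C, bond orders sum to 1 (valence 4) → 3 H
  atom 6: aromatic c, 3 neighbours → 0 H
  atom 7: aromatic c, 2 neighbours → 1 H
  atom 8: aromatic c, 2 neighbours → 1 H
  atom 9: aromatic c, 2 neighbours → 1 H
  atom 10: aromatic c, 2 neighbours → 1 H
  atom 11: aromatic c, 2 neighbours → 1 H
Totals → C:11, H:16.
In Hill order: C11H16.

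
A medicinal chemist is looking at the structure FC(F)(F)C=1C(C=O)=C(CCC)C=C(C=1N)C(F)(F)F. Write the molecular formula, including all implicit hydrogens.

Walk through each heavy atom and fill implicit hydrogens from standard valence (C 4, N 3, O 2, S 2, halogen 1):
  atom 1: F (halogen, monovalent) → 0 H
  atom 2: C, bond orders sum to 4 (valence 4) → 0 H
  atom 3: F (halogen, monovalent) → 0 H
  atom 4: F (halogen, monovalent) → 0 H
  atom 5: C, bond orders sum to 4 (valence 4) → 0 H
  atom 6: C, bond orders sum to 4 (valence 4) → 0 H
  atom 7: C, bond orders sum to 3 (valence 4) → 1 H
  atom 8: O, bond orders sum to 2 (valence 2) → 0 H
  atom 9: C, bond orders sum to 4 (valence 4) → 0 H
  atom 10: C, bond orders sum to 2 (valence 4) → 2 H
  atom 11: C, bond orders sum to 2 (valence 4) → 2 H
  atom 12: C, bond orders sum to 1 (valence 4) → 3 H
  atom 13: C, bond orders sum to 3 (valence 4) → 1 H
  atom 14: C, bond orders sum to 4 (valence 4) → 0 H
  atom 15: C, bond orders sum to 4 (valence 4) → 0 H
  atom 16: N, bond orders sum to 1 (valence 3) → 2 H
  atom 17: C, bond orders sum to 4 (valence 4) → 0 H
  atom 18: F (halogen, monovalent) → 0 H
  atom 19: F (halogen, monovalent) → 0 H
  atom 20: F (halogen, monovalent) → 0 H
Totals → C:12, H:11, F:6, N:1, O:1.
In Hill order: C12H11F6NO.

C12H11F6NO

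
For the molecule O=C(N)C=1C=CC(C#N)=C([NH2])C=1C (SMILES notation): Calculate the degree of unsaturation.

Molecular formula: C9H9N3O.
DoU = (2C + 2 + N − H − X) / 2, where X is the halogen count and O/S are ignored.
    = (2·9 + 2 + 3 − 9 − 0) / 2 = 14 / 2 = 7.

7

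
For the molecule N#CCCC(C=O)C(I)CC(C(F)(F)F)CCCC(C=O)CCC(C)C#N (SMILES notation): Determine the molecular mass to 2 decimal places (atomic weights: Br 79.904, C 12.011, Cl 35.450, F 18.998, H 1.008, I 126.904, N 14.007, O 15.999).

498.33 g/mol

First, the molecular formula is C19H26F3IN2O2 (counting implicit H from valence).
  C: 19 × 12.011 = 228.209
  F: 3 × 18.998 = 56.994
  H: 26 × 1.008 = 26.208
  I: 1 × 126.904 = 126.904
  N: 2 × 14.007 = 28.014
  O: 2 × 15.999 = 31.998
Sum: 19×12.011 + 3×18.998 + 26×1.008 + 1×126.904 + 2×14.007 + 2×15.999 = 498.327 → 498.33 g/mol.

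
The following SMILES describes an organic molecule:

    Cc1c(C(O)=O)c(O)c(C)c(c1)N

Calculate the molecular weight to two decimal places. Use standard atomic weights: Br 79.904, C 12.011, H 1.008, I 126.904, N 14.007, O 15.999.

First, the molecular formula is C9H11NO3 (counting implicit H from valence).
  C: 9 × 12.011 = 108.099
  H: 11 × 1.008 = 11.088
  N: 1 × 14.007 = 14.007
  O: 3 × 15.999 = 47.997
Sum: 9×12.011 + 11×1.008 + 1×14.007 + 3×15.999 = 181.191 → 181.19 g/mol.

181.19 g/mol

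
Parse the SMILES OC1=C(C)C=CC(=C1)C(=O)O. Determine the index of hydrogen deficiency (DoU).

Degree of unsaturation = (number of rings) + (number of π bonds).
Ring closures in the SMILES: 1.
π bonds: 4 double bonds (each 1 DoU) → 4 DoU from unsaturation.
Total DoU = 1 + 4 = 5.

5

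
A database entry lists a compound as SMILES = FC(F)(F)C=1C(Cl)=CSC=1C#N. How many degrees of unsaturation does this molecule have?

Degree of unsaturation = (number of rings) + (number of π bonds).
Ring closures in the SMILES: 1.
π bonds: 2 double bonds (each 1 DoU), 1 triple bond (each 2 DoU) → 4 DoU from unsaturation.
Total DoU = 1 + 4 = 5.

5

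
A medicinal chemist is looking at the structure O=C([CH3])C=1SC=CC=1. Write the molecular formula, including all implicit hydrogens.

C6H6OS

Walk through each heavy atom and fill implicit hydrogens from standard valence (C 4, N 3, O 2, S 2, halogen 1):
  atom 1: O, bond orders sum to 2 (valence 2) → 0 H
  atom 2: C, bond orders sum to 4 (valence 4) → 0 H
  atom 3: C with explicit H count 3
  atom 4: C, bond orders sum to 4 (valence 4) → 0 H
  atom 5: S, bond orders sum to 2 (valence 2) → 0 H
  atom 6: C, bond orders sum to 3 (valence 4) → 1 H
  atom 7: C, bond orders sum to 3 (valence 4) → 1 H
  atom 8: C, bond orders sum to 3 (valence 4) → 1 H
Totals → C:6, H:6, O:1, S:1.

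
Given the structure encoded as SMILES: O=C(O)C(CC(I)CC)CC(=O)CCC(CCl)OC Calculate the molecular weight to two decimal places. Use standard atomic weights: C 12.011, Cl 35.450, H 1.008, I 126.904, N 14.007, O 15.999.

404.67 g/mol

First, the molecular formula is C13H22ClIO4 (counting implicit H from valence).
  C: 13 × 12.011 = 156.143
  Cl: 1 × 35.450 = 35.450
  H: 22 × 1.008 = 22.176
  I: 1 × 126.904 = 126.904
  O: 4 × 15.999 = 63.996
Sum: 13×12.011 + 1×35.450 + 22×1.008 + 1×126.904 + 4×15.999 = 404.669 → 404.67 g/mol.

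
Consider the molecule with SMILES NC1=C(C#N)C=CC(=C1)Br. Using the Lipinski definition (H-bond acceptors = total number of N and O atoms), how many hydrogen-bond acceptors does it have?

2

N atoms: 2; O atoms: 0.
Lipinski HBA = 2 + 0 = 2.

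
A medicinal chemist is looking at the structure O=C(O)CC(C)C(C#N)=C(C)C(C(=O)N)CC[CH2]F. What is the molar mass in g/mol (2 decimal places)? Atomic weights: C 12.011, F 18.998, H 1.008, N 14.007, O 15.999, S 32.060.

First, the molecular formula is C13H19FN2O3 (counting implicit H from valence).
  C: 13 × 12.011 = 156.143
  F: 1 × 18.998 = 18.998
  H: 19 × 1.008 = 19.152
  N: 2 × 14.007 = 28.014
  O: 3 × 15.999 = 47.997
Sum: 13×12.011 + 1×18.998 + 19×1.008 + 2×14.007 + 3×15.999 = 270.304 → 270.30 g/mol.

270.30 g/mol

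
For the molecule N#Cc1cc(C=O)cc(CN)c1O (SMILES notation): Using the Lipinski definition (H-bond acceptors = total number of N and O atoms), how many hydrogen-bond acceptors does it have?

4

N atoms: 2; O atoms: 2.
Lipinski HBA = 2 + 2 = 4.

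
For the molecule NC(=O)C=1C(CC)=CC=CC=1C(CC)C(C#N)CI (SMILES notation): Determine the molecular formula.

Walk through each heavy atom and fill implicit hydrogens from standard valence (C 4, N 3, O 2, S 2, halogen 1):
  atom 1: N, bond orders sum to 1 (valence 3) → 2 H
  atom 2: C, bond orders sum to 4 (valence 4) → 0 H
  atom 3: O, bond orders sum to 2 (valence 2) → 0 H
  atom 4: C, bond orders sum to 4 (valence 4) → 0 H
  atom 5: C, bond orders sum to 4 (valence 4) → 0 H
  atom 6: C, bond orders sum to 2 (valence 4) → 2 H
  atom 7: C, bond orders sum to 1 (valence 4) → 3 H
  atom 8: C, bond orders sum to 3 (valence 4) → 1 H
  atom 9: C, bond orders sum to 3 (valence 4) → 1 H
  atom 10: C, bond orders sum to 3 (valence 4) → 1 H
  atom 11: C, bond orders sum to 4 (valence 4) → 0 H
  atom 12: C, bond orders sum to 3 (valence 4) → 1 H
  atom 13: C, bond orders sum to 2 (valence 4) → 2 H
  atom 14: C, bond orders sum to 1 (valence 4) → 3 H
  atom 15: C, bond orders sum to 3 (valence 4) → 1 H
  atom 16: C, bond orders sum to 4 (valence 4) → 0 H
  atom 17: N, bond orders sum to 3 (valence 3) → 0 H
  atom 18: C, bond orders sum to 2 (valence 4) → 2 H
  atom 19: I (halogen, monovalent) → 0 H
Totals → C:15, H:19, I:1, N:2, O:1.

C15H19IN2O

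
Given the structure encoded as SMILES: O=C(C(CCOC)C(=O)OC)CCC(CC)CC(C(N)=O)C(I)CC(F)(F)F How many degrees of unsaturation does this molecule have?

Degree of unsaturation = (number of rings) + (number of π bonds).
Ring closures in the SMILES: 0.
π bonds: 3 double bonds (each 1 DoU) → 3 DoU from unsaturation.
Total DoU = 0 + 3 = 3.

3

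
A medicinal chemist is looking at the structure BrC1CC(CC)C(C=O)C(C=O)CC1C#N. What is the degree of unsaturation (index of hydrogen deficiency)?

Molecular formula: C12H16BrNO2.
DoU = (2C + 2 + N − H − X) / 2, where X is the halogen count and O/S are ignored.
    = (2·12 + 2 + 1 − 16 − 1) / 2 = 10 / 2 = 5.

5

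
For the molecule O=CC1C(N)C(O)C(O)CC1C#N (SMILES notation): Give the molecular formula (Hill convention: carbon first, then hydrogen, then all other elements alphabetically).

Walk through each heavy atom and fill implicit hydrogens from standard valence (C 4, N 3, O 2, S 2, halogen 1):
  atom 1: O, bond orders sum to 2 (valence 2) → 0 H
  atom 2: C, bond orders sum to 3 (valence 4) → 1 H
  atom 3: C, bond orders sum to 3 (valence 4) → 1 H
  atom 4: C, bond orders sum to 3 (valence 4) → 1 H
  atom 5: N, bond orders sum to 1 (valence 3) → 2 H
  atom 6: C, bond orders sum to 3 (valence 4) → 1 H
  atom 7: O, bond orders sum to 1 (valence 2) → 1 H
  atom 8: C, bond orders sum to 3 (valence 4) → 1 H
  atom 9: O, bond orders sum to 1 (valence 2) → 1 H
  atom 10: C, bond orders sum to 2 (valence 4) → 2 H
  atom 11: C, bond orders sum to 3 (valence 4) → 1 H
  atom 12: C, bond orders sum to 4 (valence 4) → 0 H
  atom 13: N, bond orders sum to 3 (valence 3) → 0 H
Totals → C:8, H:12, N:2, O:3.

C8H12N2O3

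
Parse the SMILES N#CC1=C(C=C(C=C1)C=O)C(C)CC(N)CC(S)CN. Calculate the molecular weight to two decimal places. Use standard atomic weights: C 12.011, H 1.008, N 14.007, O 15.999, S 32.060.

First, the molecular formula is C15H21N3OS (counting implicit H from valence).
  C: 15 × 12.011 = 180.165
  H: 21 × 1.008 = 21.168
  N: 3 × 14.007 = 42.021
  O: 1 × 15.999 = 15.999
  S: 1 × 32.060 = 32.060
Sum: 15×12.011 + 21×1.008 + 3×14.007 + 1×15.999 + 1×32.060 = 291.413 → 291.41 g/mol.

291.41 g/mol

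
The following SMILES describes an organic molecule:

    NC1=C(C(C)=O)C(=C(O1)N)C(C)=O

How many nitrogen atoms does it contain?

Scan the SMILES for N atoms (remember two-letter symbols like Cl and Br are single atoms).
Nitrogen count: 2.

2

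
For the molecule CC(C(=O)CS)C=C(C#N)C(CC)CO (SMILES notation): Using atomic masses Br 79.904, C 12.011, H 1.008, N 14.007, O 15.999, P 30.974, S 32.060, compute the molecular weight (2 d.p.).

First, the molecular formula is C11H17NO2S (counting implicit H from valence).
  C: 11 × 12.011 = 132.121
  H: 17 × 1.008 = 17.136
  N: 1 × 14.007 = 14.007
  O: 2 × 15.999 = 31.998
  S: 1 × 32.060 = 32.060
Sum: 11×12.011 + 17×1.008 + 1×14.007 + 2×15.999 + 1×32.060 = 227.322 → 227.32 g/mol.

227.32 g/mol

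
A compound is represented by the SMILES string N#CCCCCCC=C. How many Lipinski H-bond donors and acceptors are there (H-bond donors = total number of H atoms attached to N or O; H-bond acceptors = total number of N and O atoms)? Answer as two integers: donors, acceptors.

Donors: find every N or O and count the H atoms it carries.
  atom 1 (N): bond orders sum to 3 → 0 H
Lipinski HBD = 0.
Acceptors: N atoms = 1, O atoms = 0 → HBA = 1.

0, 1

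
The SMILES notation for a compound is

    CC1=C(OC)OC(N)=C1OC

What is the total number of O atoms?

3

Scan the SMILES for O atoms (remember two-letter symbols like Cl and Br are single atoms).
Oxygen count: 3.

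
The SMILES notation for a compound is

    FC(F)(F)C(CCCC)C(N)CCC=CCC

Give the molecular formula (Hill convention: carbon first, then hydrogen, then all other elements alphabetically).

C13H24F3N

Walk through each heavy atom and fill implicit hydrogens from standard valence (C 4, N 3, O 2, S 2, halogen 1):
  atom 1: F (halogen, monovalent) → 0 H
  atom 2: C, bond orders sum to 4 (valence 4) → 0 H
  atom 3: F (halogen, monovalent) → 0 H
  atom 4: F (halogen, monovalent) → 0 H
  atom 5: C, bond orders sum to 3 (valence 4) → 1 H
  atom 6: C, bond orders sum to 2 (valence 4) → 2 H
  atom 7: C, bond orders sum to 2 (valence 4) → 2 H
  atom 8: C, bond orders sum to 2 (valence 4) → 2 H
  atom 9: C, bond orders sum to 1 (valence 4) → 3 H
  atom 10: C, bond orders sum to 3 (valence 4) → 1 H
  atom 11: N, bond orders sum to 1 (valence 3) → 2 H
  atom 12: C, bond orders sum to 2 (valence 4) → 2 H
  atom 13: C, bond orders sum to 2 (valence 4) → 2 H
  atom 14: C, bond orders sum to 3 (valence 4) → 1 H
  atom 15: C, bond orders sum to 3 (valence 4) → 1 H
  atom 16: C, bond orders sum to 2 (valence 4) → 2 H
  atom 17: C, bond orders sum to 1 (valence 4) → 3 H
Totals → C:13, H:24, F:3, N:1.
In Hill order: C13H24F3N.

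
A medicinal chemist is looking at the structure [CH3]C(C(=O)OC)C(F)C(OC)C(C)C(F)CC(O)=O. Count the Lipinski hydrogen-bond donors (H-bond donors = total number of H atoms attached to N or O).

1

Donors: find every N or O and count the H atoms it carries.
  atom 4 (O): bond orders sum to 2 → 0 H
  atom 5 (O): bond orders sum to 2 → 0 H
  atom 10 (O): bond orders sum to 2 → 0 H
  atom 18 (O): bond orders sum to 1 → 1 H
  atom 19 (O): bond orders sum to 2 → 0 H
Lipinski HBD = 1.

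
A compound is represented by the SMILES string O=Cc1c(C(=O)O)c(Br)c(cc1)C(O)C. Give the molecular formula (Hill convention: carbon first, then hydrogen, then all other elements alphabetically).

C10H9BrO4

Walk through each heavy atom and fill implicit hydrogens from standard valence (C 4, N 3, O 2, S 2, halogen 1); for lowercase aromatic atoms, an aromatic c carries 1 H when it has two neighbours and 0 H with three, and aromatic n carries 0 H:
  atom 1: O, bond orders sum to 2 (valence 2) → 0 H
  atom 2: C, bond orders sum to 3 (valence 4) → 1 H
  atom 3: aromatic c, 3 neighbours → 0 H
  atom 4: aromatic c, 3 neighbours → 0 H
  atom 5: C, bond orders sum to 4 (valence 4) → 0 H
  atom 6: O, bond orders sum to 2 (valence 2) → 0 H
  atom 7: O, bond orders sum to 1 (valence 2) → 1 H
  atom 8: aromatic c, 3 neighbours → 0 H
  atom 9: Br (halogen, monovalent) → 0 H
  atom 10: aromatic c, 3 neighbours → 0 H
  atom 11: aromatic c, 2 neighbours → 1 H
  atom 12: aromatic c, 2 neighbours → 1 H
  atom 13: C, bond orders sum to 3 (valence 4) → 1 H
  atom 14: O, bond orders sum to 1 (valence 2) → 1 H
  atom 15: C, bond orders sum to 1 (valence 4) → 3 H
Totals → C:10, H:9, Br:1, O:4.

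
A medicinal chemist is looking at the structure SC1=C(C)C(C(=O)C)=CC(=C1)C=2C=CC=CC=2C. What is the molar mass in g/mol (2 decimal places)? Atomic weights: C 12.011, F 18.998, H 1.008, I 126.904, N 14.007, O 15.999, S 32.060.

First, the molecular formula is C16H16OS (counting implicit H from valence).
  C: 16 × 12.011 = 192.176
  H: 16 × 1.008 = 16.128
  O: 1 × 15.999 = 15.999
  S: 1 × 32.060 = 32.060
Sum: 16×12.011 + 16×1.008 + 1×15.999 + 1×32.060 = 256.363 → 256.36 g/mol.

256.36 g/mol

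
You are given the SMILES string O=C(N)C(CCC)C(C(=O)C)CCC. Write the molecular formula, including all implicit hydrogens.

Walk through each heavy atom and fill implicit hydrogens from standard valence (C 4, N 3, O 2, S 2, halogen 1):
  atom 1: O, bond orders sum to 2 (valence 2) → 0 H
  atom 2: C, bond orders sum to 4 (valence 4) → 0 H
  atom 3: N, bond orders sum to 1 (valence 3) → 2 H
  atom 4: C, bond orders sum to 3 (valence 4) → 1 H
  atom 5: C, bond orders sum to 2 (valence 4) → 2 H
  atom 6: C, bond orders sum to 2 (valence 4) → 2 H
  atom 7: C, bond orders sum to 1 (valence 4) → 3 H
  atom 8: C, bond orders sum to 3 (valence 4) → 1 H
  atom 9: C, bond orders sum to 4 (valence 4) → 0 H
  atom 10: O, bond orders sum to 2 (valence 2) → 0 H
  atom 11: C, bond orders sum to 1 (valence 4) → 3 H
  atom 12: C, bond orders sum to 2 (valence 4) → 2 H
  atom 13: C, bond orders sum to 2 (valence 4) → 2 H
  atom 14: C, bond orders sum to 1 (valence 4) → 3 H
Totals → C:11, H:21, N:1, O:2.
In Hill order: C11H21NO2.

C11H21NO2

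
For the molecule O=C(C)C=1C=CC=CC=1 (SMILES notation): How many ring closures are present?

In SMILES, each pair of matching ring-closure digits denotes one ring-closing bond; the number of such bonds equals the number of independent rings.
Ring-closure bonds here: 1.

1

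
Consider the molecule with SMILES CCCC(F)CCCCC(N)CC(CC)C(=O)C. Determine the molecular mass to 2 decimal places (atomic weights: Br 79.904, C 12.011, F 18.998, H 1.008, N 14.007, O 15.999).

First, the molecular formula is C15H30FNO (counting implicit H from valence).
  C: 15 × 12.011 = 180.165
  F: 1 × 18.998 = 18.998
  H: 30 × 1.008 = 30.240
  N: 1 × 14.007 = 14.007
  O: 1 × 15.999 = 15.999
Sum: 15×12.011 + 1×18.998 + 30×1.008 + 1×14.007 + 1×15.999 = 259.409 → 259.41 g/mol.

259.41 g/mol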